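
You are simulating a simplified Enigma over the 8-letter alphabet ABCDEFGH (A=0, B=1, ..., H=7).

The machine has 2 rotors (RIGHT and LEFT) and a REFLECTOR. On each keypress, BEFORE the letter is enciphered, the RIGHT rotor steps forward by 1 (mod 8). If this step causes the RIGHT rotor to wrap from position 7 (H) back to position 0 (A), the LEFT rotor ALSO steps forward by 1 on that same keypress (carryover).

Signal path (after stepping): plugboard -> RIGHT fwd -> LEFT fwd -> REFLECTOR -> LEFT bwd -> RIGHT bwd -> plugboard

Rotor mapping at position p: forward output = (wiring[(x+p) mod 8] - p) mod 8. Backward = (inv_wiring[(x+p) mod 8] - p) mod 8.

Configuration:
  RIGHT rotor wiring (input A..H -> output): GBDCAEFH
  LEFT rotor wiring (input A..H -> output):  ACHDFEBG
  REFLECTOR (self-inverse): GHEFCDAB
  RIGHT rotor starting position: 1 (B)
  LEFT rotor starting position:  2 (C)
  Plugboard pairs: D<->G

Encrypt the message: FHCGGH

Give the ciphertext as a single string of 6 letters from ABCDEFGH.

Char 1 ('F'): step: R->2, L=2; F->plug->F->R->F->L->E->refl->C->L'->D->R'->E->plug->E
Char 2 ('H'): step: R->3, L=2; H->plug->H->R->A->L->F->refl->D->L'->C->R'->D->plug->G
Char 3 ('C'): step: R->4, L=2; C->plug->C->R->B->L->B->refl->H->L'->E->R'->A->plug->A
Char 4 ('G'): step: R->5, L=2; G->plug->D->R->B->L->B->refl->H->L'->E->R'->E->plug->E
Char 5 ('G'): step: R->6, L=2; G->plug->D->R->D->L->C->refl->E->L'->F->R'->E->plug->E
Char 6 ('H'): step: R->7, L=2; H->plug->H->R->G->L->G->refl->A->L'->H->R'->B->plug->B

Answer: EGAEEB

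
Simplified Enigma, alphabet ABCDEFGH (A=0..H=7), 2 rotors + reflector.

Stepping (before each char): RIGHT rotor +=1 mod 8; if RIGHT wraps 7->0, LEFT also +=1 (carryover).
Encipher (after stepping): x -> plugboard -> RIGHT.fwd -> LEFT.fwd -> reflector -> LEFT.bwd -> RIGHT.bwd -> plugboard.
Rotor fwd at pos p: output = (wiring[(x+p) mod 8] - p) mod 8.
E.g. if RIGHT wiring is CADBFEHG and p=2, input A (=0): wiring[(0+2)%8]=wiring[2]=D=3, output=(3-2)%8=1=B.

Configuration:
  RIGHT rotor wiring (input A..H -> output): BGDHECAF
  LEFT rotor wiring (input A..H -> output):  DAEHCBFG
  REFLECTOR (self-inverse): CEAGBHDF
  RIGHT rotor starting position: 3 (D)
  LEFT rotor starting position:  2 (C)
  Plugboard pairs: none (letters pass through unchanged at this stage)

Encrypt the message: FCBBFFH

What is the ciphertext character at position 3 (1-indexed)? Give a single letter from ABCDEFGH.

Char 1 ('F'): step: R->4, L=2; F->plug->F->R->C->L->A->refl->C->L'->A->R'->A->plug->A
Char 2 ('C'): step: R->5, L=2; C->plug->C->R->A->L->C->refl->A->L'->C->R'->G->plug->G
Char 3 ('B'): step: R->6, L=2; B->plug->B->R->H->L->G->refl->D->L'->E->R'->H->plug->H

H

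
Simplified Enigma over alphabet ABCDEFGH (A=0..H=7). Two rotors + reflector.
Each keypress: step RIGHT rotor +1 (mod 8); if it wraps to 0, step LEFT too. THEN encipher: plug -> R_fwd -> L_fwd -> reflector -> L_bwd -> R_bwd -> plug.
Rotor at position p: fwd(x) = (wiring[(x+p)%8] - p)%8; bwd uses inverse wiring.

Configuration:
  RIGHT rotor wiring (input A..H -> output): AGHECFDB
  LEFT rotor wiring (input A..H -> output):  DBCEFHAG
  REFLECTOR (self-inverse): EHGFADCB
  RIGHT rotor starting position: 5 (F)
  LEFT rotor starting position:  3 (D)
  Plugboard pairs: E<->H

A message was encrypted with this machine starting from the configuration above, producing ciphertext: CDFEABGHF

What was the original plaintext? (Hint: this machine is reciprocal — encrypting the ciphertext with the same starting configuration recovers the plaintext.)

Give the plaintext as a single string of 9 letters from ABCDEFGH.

Answer: ACEFHCAEB

Derivation:
Char 1 ('C'): step: R->6, L=3; C->plug->C->R->C->L->E->refl->A->L'->F->R'->A->plug->A
Char 2 ('D'): step: R->7, L=3; D->plug->D->R->A->L->B->refl->H->L'->H->R'->C->plug->C
Char 3 ('F'): step: R->0, L->4 (L advanced); F->plug->F->R->F->L->F->refl->D->L'->B->R'->H->plug->E
Char 4 ('E'): step: R->1, L=4; E->plug->H->R->H->L->A->refl->E->L'->C->R'->F->plug->F
Char 5 ('A'): step: R->2, L=4; A->plug->A->R->F->L->F->refl->D->L'->B->R'->E->plug->H
Char 6 ('B'): step: R->3, L=4; B->plug->B->R->H->L->A->refl->E->L'->C->R'->C->plug->C
Char 7 ('G'): step: R->4, L=4; G->plug->G->R->D->L->C->refl->G->L'->G->R'->A->plug->A
Char 8 ('H'): step: R->5, L=4; H->plug->E->R->B->L->D->refl->F->L'->F->R'->H->plug->E
Char 9 ('F'): step: R->6, L=4; F->plug->F->R->G->L->G->refl->C->L'->D->R'->B->plug->B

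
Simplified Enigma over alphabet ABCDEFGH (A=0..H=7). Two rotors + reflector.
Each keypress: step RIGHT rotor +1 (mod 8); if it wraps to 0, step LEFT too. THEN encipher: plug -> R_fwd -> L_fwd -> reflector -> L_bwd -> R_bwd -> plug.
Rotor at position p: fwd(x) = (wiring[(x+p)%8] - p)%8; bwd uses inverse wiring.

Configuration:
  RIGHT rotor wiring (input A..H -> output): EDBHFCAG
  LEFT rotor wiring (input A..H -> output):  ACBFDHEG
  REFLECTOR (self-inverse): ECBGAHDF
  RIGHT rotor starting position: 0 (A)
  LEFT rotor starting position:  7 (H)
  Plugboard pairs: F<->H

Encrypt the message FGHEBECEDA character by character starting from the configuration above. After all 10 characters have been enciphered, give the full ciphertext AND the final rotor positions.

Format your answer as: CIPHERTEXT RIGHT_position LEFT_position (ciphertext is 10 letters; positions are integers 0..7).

Answer: EHEHCHDBHH 2 0

Derivation:
Char 1 ('F'): step: R->1, L=7; F->plug->H->R->D->L->C->refl->B->L'->B->R'->E->plug->E
Char 2 ('G'): step: R->2, L=7; G->plug->G->R->C->L->D->refl->G->L'->E->R'->F->plug->H
Char 3 ('H'): step: R->3, L=7; H->plug->F->R->B->L->B->refl->C->L'->D->R'->E->plug->E
Char 4 ('E'): step: R->4, L=7; E->plug->E->R->A->L->H->refl->F->L'->H->R'->F->plug->H
Char 5 ('B'): step: R->5, L=7; B->plug->B->R->D->L->C->refl->B->L'->B->R'->C->plug->C
Char 6 ('E'): step: R->6, L=7; E->plug->E->R->D->L->C->refl->B->L'->B->R'->F->plug->H
Char 7 ('C'): step: R->7, L=7; C->plug->C->R->E->L->G->refl->D->L'->C->R'->D->plug->D
Char 8 ('E'): step: R->0, L->0 (L advanced); E->plug->E->R->F->L->H->refl->F->L'->D->R'->B->plug->B
Char 9 ('D'): step: R->1, L=0; D->plug->D->R->E->L->D->refl->G->L'->H->R'->F->plug->H
Char 10 ('A'): step: R->2, L=0; A->plug->A->R->H->L->G->refl->D->L'->E->R'->F->plug->H
Final: ciphertext=EHEHCHDBHH, RIGHT=2, LEFT=0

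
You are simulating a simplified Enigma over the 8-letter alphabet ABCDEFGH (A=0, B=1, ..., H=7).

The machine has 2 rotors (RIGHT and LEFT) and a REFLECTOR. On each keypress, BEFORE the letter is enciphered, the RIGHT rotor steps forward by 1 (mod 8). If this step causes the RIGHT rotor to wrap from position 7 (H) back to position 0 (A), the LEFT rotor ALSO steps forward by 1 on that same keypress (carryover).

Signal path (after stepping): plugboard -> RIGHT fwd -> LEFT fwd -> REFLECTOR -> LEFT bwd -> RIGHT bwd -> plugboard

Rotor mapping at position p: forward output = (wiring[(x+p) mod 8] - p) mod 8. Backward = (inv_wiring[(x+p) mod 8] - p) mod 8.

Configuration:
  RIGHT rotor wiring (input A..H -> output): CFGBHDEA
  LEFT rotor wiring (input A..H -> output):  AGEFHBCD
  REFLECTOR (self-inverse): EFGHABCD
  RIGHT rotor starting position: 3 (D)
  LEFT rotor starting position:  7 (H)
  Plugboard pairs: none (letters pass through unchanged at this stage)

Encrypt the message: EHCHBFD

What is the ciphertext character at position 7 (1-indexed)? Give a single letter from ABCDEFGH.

Char 1 ('E'): step: R->4, L=7; E->plug->E->R->G->L->C->refl->G->L'->E->R'->D->plug->D
Char 2 ('H'): step: R->5, L=7; H->plug->H->R->C->L->H->refl->D->L'->H->R'->B->plug->B
Char 3 ('C'): step: R->6, L=7; C->plug->C->R->E->L->G->refl->C->L'->G->R'->A->plug->A
Char 4 ('H'): step: R->7, L=7; H->plug->H->R->F->L->A->refl->E->L'->A->R'->F->plug->F
Char 5 ('B'): step: R->0, L->0 (L advanced); B->plug->B->R->F->L->B->refl->F->L'->D->R'->F->plug->F
Char 6 ('F'): step: R->1, L=0; F->plug->F->R->D->L->F->refl->B->L'->F->R'->B->plug->B
Char 7 ('D'): step: R->2, L=0; D->plug->D->R->B->L->G->refl->C->L'->G->R'->F->plug->F

F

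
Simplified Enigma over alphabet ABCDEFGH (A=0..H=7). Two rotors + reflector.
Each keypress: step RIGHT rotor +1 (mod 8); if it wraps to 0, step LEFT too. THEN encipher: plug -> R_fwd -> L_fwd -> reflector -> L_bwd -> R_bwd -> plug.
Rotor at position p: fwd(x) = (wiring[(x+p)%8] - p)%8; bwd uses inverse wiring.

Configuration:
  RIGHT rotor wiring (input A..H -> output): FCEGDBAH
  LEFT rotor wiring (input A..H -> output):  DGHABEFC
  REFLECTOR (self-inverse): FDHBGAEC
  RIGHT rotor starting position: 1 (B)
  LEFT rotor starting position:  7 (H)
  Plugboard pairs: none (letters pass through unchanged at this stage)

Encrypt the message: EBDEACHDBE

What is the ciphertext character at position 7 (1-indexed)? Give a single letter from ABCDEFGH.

Char 1 ('E'): step: R->2, L=7; E->plug->E->R->G->L->F->refl->A->L'->D->R'->G->plug->G
Char 2 ('B'): step: R->3, L=7; B->plug->B->R->A->L->D->refl->B->L'->E->R'->E->plug->E
Char 3 ('D'): step: R->4, L=7; D->plug->D->R->D->L->A->refl->F->L'->G->R'->F->plug->F
Char 4 ('E'): step: R->5, L=7; E->plug->E->R->F->L->C->refl->H->L'->C->R'->C->plug->C
Char 5 ('A'): step: R->6, L=7; A->plug->A->R->C->L->H->refl->C->L'->F->R'->G->plug->G
Char 6 ('C'): step: R->7, L=7; C->plug->C->R->D->L->A->refl->F->L'->G->R'->B->plug->B
Char 7 ('H'): step: R->0, L->0 (L advanced); H->plug->H->R->H->L->C->refl->H->L'->C->R'->B->plug->B

B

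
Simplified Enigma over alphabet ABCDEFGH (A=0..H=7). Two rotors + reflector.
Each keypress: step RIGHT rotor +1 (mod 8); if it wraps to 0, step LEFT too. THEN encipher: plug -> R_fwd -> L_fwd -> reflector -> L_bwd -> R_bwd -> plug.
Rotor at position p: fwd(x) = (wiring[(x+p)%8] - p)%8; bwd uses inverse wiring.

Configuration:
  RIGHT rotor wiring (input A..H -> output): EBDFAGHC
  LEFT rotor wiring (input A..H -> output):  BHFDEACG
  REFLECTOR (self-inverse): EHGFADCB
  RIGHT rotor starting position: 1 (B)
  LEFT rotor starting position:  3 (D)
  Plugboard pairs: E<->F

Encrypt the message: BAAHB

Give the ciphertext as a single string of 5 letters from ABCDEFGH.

Answer: ADBAG

Derivation:
Char 1 ('B'): step: R->2, L=3; B->plug->B->R->D->L->H->refl->B->L'->B->R'->A->plug->A
Char 2 ('A'): step: R->3, L=3; A->plug->A->R->C->L->F->refl->D->L'->E->R'->D->plug->D
Char 3 ('A'): step: R->4, L=3; A->plug->A->R->E->L->D->refl->F->L'->C->R'->B->plug->B
Char 4 ('H'): step: R->5, L=3; H->plug->H->R->D->L->H->refl->B->L'->B->R'->A->plug->A
Char 5 ('B'): step: R->6, L=3; B->plug->B->R->E->L->D->refl->F->L'->C->R'->G->plug->G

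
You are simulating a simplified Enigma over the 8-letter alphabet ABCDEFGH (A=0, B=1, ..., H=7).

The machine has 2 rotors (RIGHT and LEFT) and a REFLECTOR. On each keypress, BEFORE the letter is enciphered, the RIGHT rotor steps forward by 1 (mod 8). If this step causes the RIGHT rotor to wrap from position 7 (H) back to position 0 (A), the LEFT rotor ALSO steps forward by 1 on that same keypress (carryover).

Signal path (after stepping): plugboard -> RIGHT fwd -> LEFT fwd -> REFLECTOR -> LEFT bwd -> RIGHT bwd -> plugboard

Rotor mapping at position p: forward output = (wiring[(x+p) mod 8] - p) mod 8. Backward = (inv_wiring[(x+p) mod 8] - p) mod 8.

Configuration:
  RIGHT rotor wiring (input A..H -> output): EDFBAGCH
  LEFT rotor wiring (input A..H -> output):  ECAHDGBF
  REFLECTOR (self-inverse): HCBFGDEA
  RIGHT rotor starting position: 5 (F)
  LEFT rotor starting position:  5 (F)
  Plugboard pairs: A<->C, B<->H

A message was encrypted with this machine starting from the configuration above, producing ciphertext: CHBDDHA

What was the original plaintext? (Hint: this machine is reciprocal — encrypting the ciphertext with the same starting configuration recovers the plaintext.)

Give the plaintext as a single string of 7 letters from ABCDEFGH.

Answer: DADFFEE

Derivation:
Char 1 ('C'): step: R->6, L=5; C->plug->A->R->E->L->F->refl->D->L'->F->R'->D->plug->D
Char 2 ('H'): step: R->7, L=5; H->plug->B->R->F->L->D->refl->F->L'->E->R'->C->plug->A
Char 3 ('B'): step: R->0, L->6 (L advanced); B->plug->H->R->H->L->A->refl->H->L'->B->R'->D->plug->D
Char 4 ('D'): step: R->1, L=6; D->plug->D->R->H->L->A->refl->H->L'->B->R'->F->plug->F
Char 5 ('D'): step: R->2, L=6; D->plug->D->R->E->L->C->refl->B->L'->F->R'->F->plug->F
Char 6 ('H'): step: R->3, L=6; H->plug->B->R->F->L->B->refl->C->L'->E->R'->E->plug->E
Char 7 ('A'): step: R->4, L=6; A->plug->C->R->G->L->F->refl->D->L'->A->R'->E->plug->E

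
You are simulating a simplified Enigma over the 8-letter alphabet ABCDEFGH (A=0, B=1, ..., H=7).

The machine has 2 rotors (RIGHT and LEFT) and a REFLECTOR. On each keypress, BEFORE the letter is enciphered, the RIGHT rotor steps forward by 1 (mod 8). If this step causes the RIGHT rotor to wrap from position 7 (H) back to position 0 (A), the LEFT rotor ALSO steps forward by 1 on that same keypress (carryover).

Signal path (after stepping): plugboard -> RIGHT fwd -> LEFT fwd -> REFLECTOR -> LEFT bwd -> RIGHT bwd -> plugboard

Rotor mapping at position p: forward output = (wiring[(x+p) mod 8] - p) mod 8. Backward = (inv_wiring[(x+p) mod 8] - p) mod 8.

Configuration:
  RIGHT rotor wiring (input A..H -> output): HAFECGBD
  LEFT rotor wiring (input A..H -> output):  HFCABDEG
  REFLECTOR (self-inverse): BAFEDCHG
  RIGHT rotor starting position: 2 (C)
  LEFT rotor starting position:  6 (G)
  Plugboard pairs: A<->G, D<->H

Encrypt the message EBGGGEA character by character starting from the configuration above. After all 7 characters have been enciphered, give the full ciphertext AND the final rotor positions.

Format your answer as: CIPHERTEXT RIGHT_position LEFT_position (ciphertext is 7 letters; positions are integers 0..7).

Char 1 ('E'): step: R->3, L=6; E->plug->E->R->A->L->G->refl->H->L'->D->R'->C->plug->C
Char 2 ('B'): step: R->4, L=6; B->plug->B->R->C->L->B->refl->A->L'->B->R'->G->plug->A
Char 3 ('G'): step: R->5, L=6; G->plug->A->R->B->L->A->refl->B->L'->C->R'->D->plug->H
Char 4 ('G'): step: R->6, L=6; G->plug->A->R->D->L->H->refl->G->L'->A->R'->H->plug->D
Char 5 ('G'): step: R->7, L=6; G->plug->A->R->E->L->E->refl->D->L'->G->R'->D->plug->H
Char 6 ('E'): step: R->0, L->7 (L advanced); E->plug->E->R->C->L->G->refl->H->L'->A->R'->B->plug->B
Char 7 ('A'): step: R->1, L=7; A->plug->G->R->C->L->G->refl->H->L'->A->R'->F->plug->F
Final: ciphertext=CAHDHBF, RIGHT=1, LEFT=7

Answer: CAHDHBF 1 7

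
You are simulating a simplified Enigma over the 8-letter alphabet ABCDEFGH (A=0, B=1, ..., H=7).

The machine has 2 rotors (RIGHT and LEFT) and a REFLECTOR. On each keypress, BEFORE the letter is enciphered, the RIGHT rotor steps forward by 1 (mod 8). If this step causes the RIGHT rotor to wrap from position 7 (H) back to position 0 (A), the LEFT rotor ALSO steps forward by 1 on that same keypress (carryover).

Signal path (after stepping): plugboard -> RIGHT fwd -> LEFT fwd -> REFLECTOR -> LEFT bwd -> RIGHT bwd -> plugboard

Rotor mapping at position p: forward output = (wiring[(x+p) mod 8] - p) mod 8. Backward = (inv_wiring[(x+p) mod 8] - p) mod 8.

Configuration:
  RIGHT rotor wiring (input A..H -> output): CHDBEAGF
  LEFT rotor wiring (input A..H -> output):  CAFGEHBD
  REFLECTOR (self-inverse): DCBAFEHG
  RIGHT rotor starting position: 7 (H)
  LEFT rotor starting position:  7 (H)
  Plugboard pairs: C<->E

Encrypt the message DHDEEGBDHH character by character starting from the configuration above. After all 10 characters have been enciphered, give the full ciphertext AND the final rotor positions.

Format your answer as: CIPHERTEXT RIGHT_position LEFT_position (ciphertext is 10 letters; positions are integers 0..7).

Char 1 ('D'): step: R->0, L->0 (L advanced); D->plug->D->R->B->L->A->refl->D->L'->H->R'->B->plug->B
Char 2 ('H'): step: R->1, L=0; H->plug->H->R->B->L->A->refl->D->L'->H->R'->E->plug->C
Char 3 ('D'): step: R->2, L=0; D->plug->D->R->G->L->B->refl->C->L'->A->R'->G->plug->G
Char 4 ('E'): step: R->3, L=0; E->plug->C->R->F->L->H->refl->G->L'->D->R'->D->plug->D
Char 5 ('E'): step: R->4, L=0; E->plug->C->R->C->L->F->refl->E->L'->E->R'->B->plug->B
Char 6 ('G'): step: R->5, L=0; G->plug->G->R->E->L->E->refl->F->L'->C->R'->E->plug->C
Char 7 ('B'): step: R->6, L=0; B->plug->B->R->H->L->D->refl->A->L'->B->R'->D->plug->D
Char 8 ('D'): step: R->7, L=0; D->plug->D->R->E->L->E->refl->F->L'->C->R'->E->plug->C
Char 9 ('H'): step: R->0, L->1 (L advanced); H->plug->H->R->F->L->A->refl->D->L'->D->R'->C->plug->E
Char 10 ('H'): step: R->1, L=1; H->plug->H->R->B->L->E->refl->F->L'->C->R'->B->plug->B
Final: ciphertext=BCGDBCDCEB, RIGHT=1, LEFT=1

Answer: BCGDBCDCEB 1 1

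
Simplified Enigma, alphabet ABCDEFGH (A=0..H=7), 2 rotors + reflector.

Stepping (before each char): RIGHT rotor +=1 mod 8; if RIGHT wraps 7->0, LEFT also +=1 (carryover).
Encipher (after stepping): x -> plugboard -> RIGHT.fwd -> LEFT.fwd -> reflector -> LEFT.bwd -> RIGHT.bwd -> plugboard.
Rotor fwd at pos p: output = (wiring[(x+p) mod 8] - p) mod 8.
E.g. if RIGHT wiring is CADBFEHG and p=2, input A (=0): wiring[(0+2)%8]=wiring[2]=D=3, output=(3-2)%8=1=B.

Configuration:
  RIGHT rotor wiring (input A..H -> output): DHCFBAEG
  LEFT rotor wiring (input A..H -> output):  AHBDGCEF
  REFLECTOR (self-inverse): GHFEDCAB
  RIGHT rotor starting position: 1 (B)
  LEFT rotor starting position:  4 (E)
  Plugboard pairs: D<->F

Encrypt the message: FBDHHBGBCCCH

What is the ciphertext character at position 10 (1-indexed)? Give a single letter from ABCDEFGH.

Char 1 ('F'): step: R->2, L=4; F->plug->D->R->G->L->F->refl->C->L'->A->R'->A->plug->A
Char 2 ('B'): step: R->3, L=4; B->plug->B->R->G->L->F->refl->C->L'->A->R'->F->plug->D
Char 3 ('D'): step: R->4, L=4; D->plug->F->R->D->L->B->refl->H->L'->H->R'->E->plug->E
Char 4 ('H'): step: R->5, L=4; H->plug->H->R->E->L->E->refl->D->L'->F->R'->F->plug->D
Char 5 ('H'): step: R->6, L=4; H->plug->H->R->C->L->A->refl->G->L'->B->R'->D->plug->F
Char 6 ('B'): step: R->7, L=4; B->plug->B->R->E->L->E->refl->D->L'->F->R'->H->plug->H
Char 7 ('G'): step: R->0, L->5 (L advanced); G->plug->G->R->E->L->C->refl->F->L'->A->R'->F->plug->D
Char 8 ('B'): step: R->1, L=5; B->plug->B->R->B->L->H->refl->B->L'->H->R'->E->plug->E
Char 9 ('C'): step: R->2, L=5; C->plug->C->R->H->L->B->refl->H->L'->B->R'->G->plug->G
Char 10 ('C'): step: R->3, L=5; C->plug->C->R->F->L->E->refl->D->L'->D->R'->E->plug->E

E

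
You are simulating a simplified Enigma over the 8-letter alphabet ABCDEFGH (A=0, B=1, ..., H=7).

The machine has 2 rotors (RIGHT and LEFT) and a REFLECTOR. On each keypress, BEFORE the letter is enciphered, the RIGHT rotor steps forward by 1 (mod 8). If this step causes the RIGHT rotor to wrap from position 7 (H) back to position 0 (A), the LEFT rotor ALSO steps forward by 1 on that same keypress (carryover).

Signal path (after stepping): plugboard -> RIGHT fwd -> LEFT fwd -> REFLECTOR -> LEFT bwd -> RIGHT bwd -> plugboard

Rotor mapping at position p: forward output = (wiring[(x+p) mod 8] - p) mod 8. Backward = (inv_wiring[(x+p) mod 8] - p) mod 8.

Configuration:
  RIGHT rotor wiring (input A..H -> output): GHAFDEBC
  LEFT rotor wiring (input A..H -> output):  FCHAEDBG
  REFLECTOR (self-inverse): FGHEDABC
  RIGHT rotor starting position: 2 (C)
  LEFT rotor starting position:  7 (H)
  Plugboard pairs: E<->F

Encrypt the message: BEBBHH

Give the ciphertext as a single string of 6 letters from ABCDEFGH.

Char 1 ('B'): step: R->3, L=7; B->plug->B->R->A->L->H->refl->C->L'->H->R'->E->plug->F
Char 2 ('E'): step: R->4, L=7; E->plug->F->R->D->L->A->refl->F->L'->F->R'->C->plug->C
Char 3 ('B'): step: R->5, L=7; B->plug->B->R->E->L->B->refl->G->L'->B->R'->D->plug->D
Char 4 ('B'): step: R->6, L=7; B->plug->B->R->E->L->B->refl->G->L'->B->R'->D->plug->D
Char 5 ('H'): step: R->7, L=7; H->plug->H->R->C->L->D->refl->E->L'->G->R'->E->plug->F
Char 6 ('H'): step: R->0, L->0 (L advanced); H->plug->H->R->C->L->H->refl->C->L'->B->R'->G->plug->G

Answer: FCDDFG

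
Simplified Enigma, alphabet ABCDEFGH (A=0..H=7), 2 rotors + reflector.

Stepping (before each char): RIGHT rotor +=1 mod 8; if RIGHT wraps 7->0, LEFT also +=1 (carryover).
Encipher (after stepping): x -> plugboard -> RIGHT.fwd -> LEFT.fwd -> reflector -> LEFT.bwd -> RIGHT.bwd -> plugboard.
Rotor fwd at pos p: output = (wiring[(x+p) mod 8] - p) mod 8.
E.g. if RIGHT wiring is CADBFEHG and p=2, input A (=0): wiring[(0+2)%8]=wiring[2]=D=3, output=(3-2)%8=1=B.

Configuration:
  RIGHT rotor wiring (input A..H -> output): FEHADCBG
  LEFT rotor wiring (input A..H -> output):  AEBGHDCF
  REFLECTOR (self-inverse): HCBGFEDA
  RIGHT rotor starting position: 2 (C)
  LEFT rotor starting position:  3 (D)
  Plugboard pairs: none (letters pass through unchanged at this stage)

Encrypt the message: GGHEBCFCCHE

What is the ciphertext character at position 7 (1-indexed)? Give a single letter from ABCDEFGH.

Char 1 ('G'): step: R->3, L=3; G->plug->G->R->B->L->E->refl->F->L'->F->R'->A->plug->A
Char 2 ('G'): step: R->4, L=3; G->plug->G->R->D->L->H->refl->A->L'->C->R'->D->plug->D
Char 3 ('H'): step: R->5, L=3; H->plug->H->R->G->L->B->refl->C->L'->E->R'->B->plug->B
Char 4 ('E'): step: R->6, L=3; E->plug->E->R->B->L->E->refl->F->L'->F->R'->G->plug->G
Char 5 ('B'): step: R->7, L=3; B->plug->B->R->G->L->B->refl->C->L'->E->R'->F->plug->F
Char 6 ('C'): step: R->0, L->4 (L advanced); C->plug->C->R->H->L->C->refl->B->L'->D->R'->E->plug->E
Char 7 ('F'): step: R->1, L=4; F->plug->F->R->A->L->D->refl->G->L'->C->R'->D->plug->D

D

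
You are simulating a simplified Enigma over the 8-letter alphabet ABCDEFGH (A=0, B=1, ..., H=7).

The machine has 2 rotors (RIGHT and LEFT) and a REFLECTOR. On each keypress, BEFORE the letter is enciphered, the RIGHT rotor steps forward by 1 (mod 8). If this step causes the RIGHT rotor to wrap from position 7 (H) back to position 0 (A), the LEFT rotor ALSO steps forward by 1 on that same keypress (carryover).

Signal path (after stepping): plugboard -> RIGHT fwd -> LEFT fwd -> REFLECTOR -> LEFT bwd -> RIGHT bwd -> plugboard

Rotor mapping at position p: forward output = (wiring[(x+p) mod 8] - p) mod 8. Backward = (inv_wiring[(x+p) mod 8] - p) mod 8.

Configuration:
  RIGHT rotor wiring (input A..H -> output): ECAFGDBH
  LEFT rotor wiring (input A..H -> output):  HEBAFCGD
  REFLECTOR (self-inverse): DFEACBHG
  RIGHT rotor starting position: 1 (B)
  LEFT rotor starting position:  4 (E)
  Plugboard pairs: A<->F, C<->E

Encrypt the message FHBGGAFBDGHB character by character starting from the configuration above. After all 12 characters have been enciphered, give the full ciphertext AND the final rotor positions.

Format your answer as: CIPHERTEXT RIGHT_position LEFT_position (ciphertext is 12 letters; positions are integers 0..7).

Answer: HCFFEHBGHDCE 5 5

Derivation:
Char 1 ('F'): step: R->2, L=4; F->plug->A->R->G->L->F->refl->B->L'->A->R'->H->plug->H
Char 2 ('H'): step: R->3, L=4; H->plug->H->R->F->L->A->refl->D->L'->E->R'->E->plug->C
Char 3 ('B'): step: R->4, L=4; B->plug->B->R->H->L->E->refl->C->L'->C->R'->A->plug->F
Char 4 ('G'): step: R->5, L=4; G->plug->G->R->A->L->B->refl->F->L'->G->R'->A->plug->F
Char 5 ('G'): step: R->6, L=4; G->plug->G->R->A->L->B->refl->F->L'->G->R'->C->plug->E
Char 6 ('A'): step: R->7, L=4; A->plug->F->R->H->L->E->refl->C->L'->C->R'->H->plug->H
Char 7 ('F'): step: R->0, L->5 (L advanced); F->plug->A->R->E->L->H->refl->G->L'->C->R'->B->plug->B
Char 8 ('B'): step: R->1, L=5; B->plug->B->R->H->L->A->refl->D->L'->G->R'->G->plug->G
Char 9 ('D'): step: R->2, L=5; D->plug->D->R->B->L->B->refl->F->L'->A->R'->H->plug->H
Char 10 ('G'): step: R->3, L=5; G->plug->G->R->H->L->A->refl->D->L'->G->R'->D->plug->D
Char 11 ('H'): step: R->4, L=5; H->plug->H->R->B->L->B->refl->F->L'->A->R'->E->plug->C
Char 12 ('B'): step: R->5, L=5; B->plug->B->R->E->L->H->refl->G->L'->C->R'->C->plug->E
Final: ciphertext=HCFFEHBGHDCE, RIGHT=5, LEFT=5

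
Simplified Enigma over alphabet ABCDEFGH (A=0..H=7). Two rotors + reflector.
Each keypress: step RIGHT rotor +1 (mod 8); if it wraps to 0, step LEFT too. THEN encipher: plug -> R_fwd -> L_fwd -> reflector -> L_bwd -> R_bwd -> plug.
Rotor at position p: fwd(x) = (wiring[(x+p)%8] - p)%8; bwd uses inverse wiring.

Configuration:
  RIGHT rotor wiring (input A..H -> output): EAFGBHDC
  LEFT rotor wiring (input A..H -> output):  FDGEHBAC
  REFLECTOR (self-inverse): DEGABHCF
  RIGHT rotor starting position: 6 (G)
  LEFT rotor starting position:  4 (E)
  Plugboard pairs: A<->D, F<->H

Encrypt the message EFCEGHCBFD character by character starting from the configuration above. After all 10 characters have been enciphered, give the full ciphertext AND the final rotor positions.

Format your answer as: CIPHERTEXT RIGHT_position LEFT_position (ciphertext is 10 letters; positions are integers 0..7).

Char 1 ('E'): step: R->7, L=4; E->plug->E->R->H->L->A->refl->D->L'->A->R'->G->plug->G
Char 2 ('F'): step: R->0, L->5 (L advanced); F->plug->H->R->C->L->F->refl->H->L'->G->R'->D->plug->A
Char 3 ('C'): step: R->1, L=5; C->plug->C->R->F->L->B->refl->E->L'->A->R'->D->plug->A
Char 4 ('E'): step: R->2, L=5; E->plug->E->R->B->L->D->refl->A->L'->D->R'->A->plug->D
Char 5 ('G'): step: R->3, L=5; G->plug->G->R->F->L->B->refl->E->L'->A->R'->D->plug->A
Char 6 ('H'): step: R->4, L=5; H->plug->F->R->E->L->G->refl->C->L'->H->R'->C->plug->C
Char 7 ('C'): step: R->5, L=5; C->plug->C->R->F->L->B->refl->E->L'->A->R'->F->plug->H
Char 8 ('B'): step: R->6, L=5; B->plug->B->R->E->L->G->refl->C->L'->H->R'->E->plug->E
Char 9 ('F'): step: R->7, L=5; F->plug->H->R->E->L->G->refl->C->L'->H->R'->E->plug->E
Char 10 ('D'): step: R->0, L->6 (L advanced); D->plug->A->R->E->L->A->refl->D->L'->H->R'->F->plug->H
Final: ciphertext=GAADACHEEH, RIGHT=0, LEFT=6

Answer: GAADACHEEH 0 6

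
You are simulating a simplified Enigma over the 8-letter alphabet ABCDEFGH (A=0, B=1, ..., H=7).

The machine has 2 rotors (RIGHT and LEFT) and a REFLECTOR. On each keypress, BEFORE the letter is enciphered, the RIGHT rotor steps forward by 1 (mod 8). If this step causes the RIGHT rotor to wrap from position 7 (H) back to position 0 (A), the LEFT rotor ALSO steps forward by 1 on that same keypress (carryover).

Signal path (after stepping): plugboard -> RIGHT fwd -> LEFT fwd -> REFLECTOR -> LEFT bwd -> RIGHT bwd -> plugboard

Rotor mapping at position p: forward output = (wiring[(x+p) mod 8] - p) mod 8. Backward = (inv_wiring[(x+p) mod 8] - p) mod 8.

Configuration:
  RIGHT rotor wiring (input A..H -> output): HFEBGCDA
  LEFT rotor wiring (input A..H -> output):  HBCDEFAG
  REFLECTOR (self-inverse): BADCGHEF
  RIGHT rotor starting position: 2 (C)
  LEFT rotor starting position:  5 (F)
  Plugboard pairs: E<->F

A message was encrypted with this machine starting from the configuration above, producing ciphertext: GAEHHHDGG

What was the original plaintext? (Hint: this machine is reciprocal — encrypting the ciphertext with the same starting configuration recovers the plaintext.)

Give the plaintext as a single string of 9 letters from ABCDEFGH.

Answer: DGAFCGGBH

Derivation:
Char 1 ('G'): step: R->3, L=5; G->plug->G->R->C->L->B->refl->A->L'->A->R'->D->plug->D
Char 2 ('A'): step: R->4, L=5; A->plug->A->R->C->L->B->refl->A->L'->A->R'->G->plug->G
Char 3 ('E'): step: R->5, L=5; E->plug->F->R->H->L->H->refl->F->L'->F->R'->A->plug->A
Char 4 ('H'): step: R->6, L=5; H->plug->H->R->E->L->E->refl->G->L'->G->R'->E->plug->F
Char 5 ('H'): step: R->7, L=5; H->plug->H->R->E->L->E->refl->G->L'->G->R'->C->plug->C
Char 6 ('H'): step: R->0, L->6 (L advanced); H->plug->H->R->A->L->C->refl->D->L'->D->R'->G->plug->G
Char 7 ('D'): step: R->1, L=6; D->plug->D->R->F->L->F->refl->H->L'->H->R'->G->plug->G
Char 8 ('G'): step: R->2, L=6; G->plug->G->R->F->L->F->refl->H->L'->H->R'->B->plug->B
Char 9 ('G'): step: R->3, L=6; G->plug->G->R->C->L->B->refl->A->L'->B->R'->H->plug->H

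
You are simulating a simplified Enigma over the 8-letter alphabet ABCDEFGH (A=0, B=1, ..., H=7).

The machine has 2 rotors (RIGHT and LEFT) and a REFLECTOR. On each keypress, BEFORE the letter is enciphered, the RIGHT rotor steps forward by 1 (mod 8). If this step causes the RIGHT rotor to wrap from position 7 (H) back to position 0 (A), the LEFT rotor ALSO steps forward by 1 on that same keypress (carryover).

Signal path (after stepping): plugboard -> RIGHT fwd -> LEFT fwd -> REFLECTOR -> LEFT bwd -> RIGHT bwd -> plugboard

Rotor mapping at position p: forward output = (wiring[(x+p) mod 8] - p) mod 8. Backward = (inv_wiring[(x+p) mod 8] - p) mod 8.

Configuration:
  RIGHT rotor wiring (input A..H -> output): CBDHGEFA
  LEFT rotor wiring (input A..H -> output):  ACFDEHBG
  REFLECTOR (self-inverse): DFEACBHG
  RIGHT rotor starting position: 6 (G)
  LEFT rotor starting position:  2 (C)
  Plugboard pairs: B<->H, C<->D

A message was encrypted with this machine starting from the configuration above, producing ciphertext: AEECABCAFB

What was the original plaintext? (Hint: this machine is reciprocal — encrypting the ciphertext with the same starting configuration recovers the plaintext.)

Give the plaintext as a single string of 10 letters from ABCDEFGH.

Answer: HDDBBEBHDH

Derivation:
Char 1 ('A'): step: R->7, L=2; A->plug->A->R->B->L->B->refl->F->L'->D->R'->B->plug->H
Char 2 ('E'): step: R->0, L->3 (L advanced); E->plug->E->R->G->L->H->refl->G->L'->D->R'->C->plug->D
Char 3 ('E'): step: R->1, L=3; E->plug->E->R->D->L->G->refl->H->L'->G->R'->C->plug->D
Char 4 ('C'): step: R->2, L=3; C->plug->D->R->C->L->E->refl->C->L'->H->R'->H->plug->B
Char 5 ('A'): step: R->3, L=3; A->plug->A->R->E->L->D->refl->A->L'->A->R'->H->plug->B
Char 6 ('B'): step: R->4, L=3; B->plug->H->R->D->L->G->refl->H->L'->G->R'->E->plug->E
Char 7 ('C'): step: R->5, L=3; C->plug->D->R->F->L->F->refl->B->L'->B->R'->H->plug->B
Char 8 ('A'): step: R->6, L=3; A->plug->A->R->H->L->C->refl->E->L'->C->R'->B->plug->H
Char 9 ('F'): step: R->7, L=3; F->plug->F->R->H->L->C->refl->E->L'->C->R'->C->plug->D
Char 10 ('B'): step: R->0, L->4 (L advanced); B->plug->H->R->A->L->A->refl->D->L'->B->R'->B->plug->H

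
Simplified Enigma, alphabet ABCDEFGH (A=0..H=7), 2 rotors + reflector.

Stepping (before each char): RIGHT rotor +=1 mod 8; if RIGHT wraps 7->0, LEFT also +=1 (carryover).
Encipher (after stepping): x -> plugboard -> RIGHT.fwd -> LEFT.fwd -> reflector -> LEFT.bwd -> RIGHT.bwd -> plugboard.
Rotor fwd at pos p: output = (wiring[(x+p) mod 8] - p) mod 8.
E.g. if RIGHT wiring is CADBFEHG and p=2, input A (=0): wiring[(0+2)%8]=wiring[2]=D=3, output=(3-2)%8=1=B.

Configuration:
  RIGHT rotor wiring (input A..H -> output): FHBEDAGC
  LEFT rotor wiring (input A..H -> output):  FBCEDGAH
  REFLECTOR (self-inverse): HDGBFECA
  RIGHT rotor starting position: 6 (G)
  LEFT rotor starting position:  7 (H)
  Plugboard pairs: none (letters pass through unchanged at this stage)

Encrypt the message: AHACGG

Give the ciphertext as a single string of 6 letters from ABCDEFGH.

Char 1 ('A'): step: R->7, L=7; A->plug->A->R->D->L->D->refl->B->L'->H->R'->H->plug->H
Char 2 ('H'): step: R->0, L->0 (L advanced); H->plug->H->R->C->L->C->refl->G->L'->F->R'->A->plug->A
Char 3 ('A'): step: R->1, L=0; A->plug->A->R->G->L->A->refl->H->L'->H->R'->E->plug->E
Char 4 ('C'): step: R->2, L=0; C->plug->C->R->B->L->B->refl->D->L'->E->R'->E->plug->E
Char 5 ('G'): step: R->3, L=0; G->plug->G->R->E->L->D->refl->B->L'->B->R'->A->plug->A
Char 6 ('G'): step: R->4, L=0; G->plug->G->R->F->L->G->refl->C->L'->C->R'->C->plug->C

Answer: HAEEAC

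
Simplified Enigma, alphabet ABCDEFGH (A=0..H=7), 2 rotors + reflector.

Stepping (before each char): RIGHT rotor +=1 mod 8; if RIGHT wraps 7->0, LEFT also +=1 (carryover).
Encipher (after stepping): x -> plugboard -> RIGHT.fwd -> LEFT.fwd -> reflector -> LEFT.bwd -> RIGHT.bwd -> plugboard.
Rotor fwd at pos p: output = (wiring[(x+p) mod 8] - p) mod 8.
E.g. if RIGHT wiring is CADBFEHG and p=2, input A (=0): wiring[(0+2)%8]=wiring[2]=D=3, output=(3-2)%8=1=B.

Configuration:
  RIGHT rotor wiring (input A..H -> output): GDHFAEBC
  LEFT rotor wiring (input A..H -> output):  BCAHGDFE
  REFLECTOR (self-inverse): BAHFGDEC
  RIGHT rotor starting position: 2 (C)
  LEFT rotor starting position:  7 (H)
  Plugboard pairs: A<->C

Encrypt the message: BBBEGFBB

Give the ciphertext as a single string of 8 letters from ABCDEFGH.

Answer: AEHDFAHH

Derivation:
Char 1 ('B'): step: R->3, L=7; B->plug->B->R->F->L->H->refl->C->L'->B->R'->C->plug->A
Char 2 ('B'): step: R->4, L=7; B->plug->B->R->A->L->F->refl->D->L'->C->R'->E->plug->E
Char 3 ('B'): step: R->5, L=7; B->plug->B->R->E->L->A->refl->B->L'->D->R'->H->plug->H
Char 4 ('E'): step: R->6, L=7; E->plug->E->R->B->L->C->refl->H->L'->F->R'->D->plug->D
Char 5 ('G'): step: R->7, L=7; G->plug->G->R->F->L->H->refl->C->L'->B->R'->F->plug->F
Char 6 ('F'): step: R->0, L->0 (L advanced); F->plug->F->R->E->L->G->refl->E->L'->H->R'->C->plug->A
Char 7 ('B'): step: R->1, L=0; B->plug->B->R->G->L->F->refl->D->L'->F->R'->H->plug->H
Char 8 ('B'): step: R->2, L=0; B->plug->B->R->D->L->H->refl->C->L'->B->R'->H->plug->H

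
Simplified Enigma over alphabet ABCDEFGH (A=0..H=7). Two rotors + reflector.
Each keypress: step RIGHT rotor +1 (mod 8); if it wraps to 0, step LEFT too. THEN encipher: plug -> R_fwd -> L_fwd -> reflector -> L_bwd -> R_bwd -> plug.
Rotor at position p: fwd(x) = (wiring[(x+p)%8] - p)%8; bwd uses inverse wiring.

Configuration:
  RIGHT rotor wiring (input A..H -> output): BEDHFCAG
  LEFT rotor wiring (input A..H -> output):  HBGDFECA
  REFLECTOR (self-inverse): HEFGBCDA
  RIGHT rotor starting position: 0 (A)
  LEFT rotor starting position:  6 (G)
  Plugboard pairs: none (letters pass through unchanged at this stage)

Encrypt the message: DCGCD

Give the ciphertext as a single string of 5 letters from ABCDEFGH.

Char 1 ('D'): step: R->1, L=6; D->plug->D->R->E->L->A->refl->H->L'->G->R'->C->plug->C
Char 2 ('C'): step: R->2, L=6; C->plug->C->R->D->L->D->refl->G->L'->H->R'->G->plug->G
Char 3 ('G'): step: R->3, L=6; G->plug->G->R->B->L->C->refl->F->L'->F->R'->D->plug->D
Char 4 ('C'): step: R->4, L=6; C->plug->C->R->E->L->A->refl->H->L'->G->R'->B->plug->B
Char 5 ('D'): step: R->5, L=6; D->plug->D->R->E->L->A->refl->H->L'->G->R'->F->plug->F

Answer: CGDBF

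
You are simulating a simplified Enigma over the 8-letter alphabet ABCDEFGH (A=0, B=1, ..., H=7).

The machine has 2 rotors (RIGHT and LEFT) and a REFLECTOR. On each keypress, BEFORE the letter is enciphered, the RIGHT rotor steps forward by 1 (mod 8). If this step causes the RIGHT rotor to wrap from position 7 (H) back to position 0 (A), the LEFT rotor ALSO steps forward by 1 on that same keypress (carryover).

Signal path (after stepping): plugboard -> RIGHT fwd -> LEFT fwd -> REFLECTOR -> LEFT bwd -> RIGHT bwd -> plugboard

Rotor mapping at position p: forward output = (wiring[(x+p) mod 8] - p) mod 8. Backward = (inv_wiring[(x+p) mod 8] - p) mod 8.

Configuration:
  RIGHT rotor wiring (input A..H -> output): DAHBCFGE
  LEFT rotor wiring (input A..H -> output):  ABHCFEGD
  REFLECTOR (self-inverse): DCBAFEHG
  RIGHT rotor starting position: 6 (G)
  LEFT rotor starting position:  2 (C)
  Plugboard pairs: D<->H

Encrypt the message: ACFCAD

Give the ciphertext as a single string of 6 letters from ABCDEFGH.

Char 1 ('A'): step: R->7, L=2; A->plug->A->R->F->L->B->refl->C->L'->D->R'->F->plug->F
Char 2 ('C'): step: R->0, L->3 (L advanced); C->plug->C->R->H->L->E->refl->F->L'->F->R'->F->plug->F
Char 3 ('F'): step: R->1, L=3; F->plug->F->R->F->L->F->refl->E->L'->H->R'->A->plug->A
Char 4 ('C'): step: R->2, L=3; C->plug->C->R->A->L->H->refl->G->L'->G->R'->H->plug->D
Char 5 ('A'): step: R->3, L=3; A->plug->A->R->G->L->G->refl->H->L'->A->R'->F->plug->F
Char 6 ('D'): step: R->4, L=3; D->plug->H->R->F->L->F->refl->E->L'->H->R'->E->plug->E

Answer: FFADFE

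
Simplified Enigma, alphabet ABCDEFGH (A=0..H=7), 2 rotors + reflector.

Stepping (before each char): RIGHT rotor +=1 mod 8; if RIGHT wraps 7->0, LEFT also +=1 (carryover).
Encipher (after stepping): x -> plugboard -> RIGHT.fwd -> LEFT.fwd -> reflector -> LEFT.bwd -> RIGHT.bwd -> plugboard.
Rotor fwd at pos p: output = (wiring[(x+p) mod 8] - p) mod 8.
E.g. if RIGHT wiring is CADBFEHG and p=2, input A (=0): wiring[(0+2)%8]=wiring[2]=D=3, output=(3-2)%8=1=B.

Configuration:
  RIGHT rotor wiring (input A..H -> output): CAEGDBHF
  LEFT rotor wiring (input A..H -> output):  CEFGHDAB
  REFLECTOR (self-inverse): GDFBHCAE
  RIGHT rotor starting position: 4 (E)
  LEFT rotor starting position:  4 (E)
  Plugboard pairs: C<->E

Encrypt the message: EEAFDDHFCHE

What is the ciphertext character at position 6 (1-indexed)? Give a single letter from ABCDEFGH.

Char 1 ('E'): step: R->5, L=4; E->plug->C->R->A->L->D->refl->B->L'->G->R'->H->plug->H
Char 2 ('E'): step: R->6, L=4; E->plug->C->R->E->L->G->refl->A->L'->F->R'->G->plug->G
Char 3 ('A'): step: R->7, L=4; A->plug->A->R->G->L->B->refl->D->L'->A->R'->H->plug->H
Char 4 ('F'): step: R->0, L->5 (L advanced); F->plug->F->R->B->L->D->refl->B->L'->G->R'->D->plug->D
Char 5 ('D'): step: R->1, L=5; D->plug->D->R->C->L->E->refl->H->L'->E->R'->G->plug->G
Char 6 ('D'): step: R->2, L=5; D->plug->D->R->H->L->C->refl->F->L'->D->R'->F->plug->F

F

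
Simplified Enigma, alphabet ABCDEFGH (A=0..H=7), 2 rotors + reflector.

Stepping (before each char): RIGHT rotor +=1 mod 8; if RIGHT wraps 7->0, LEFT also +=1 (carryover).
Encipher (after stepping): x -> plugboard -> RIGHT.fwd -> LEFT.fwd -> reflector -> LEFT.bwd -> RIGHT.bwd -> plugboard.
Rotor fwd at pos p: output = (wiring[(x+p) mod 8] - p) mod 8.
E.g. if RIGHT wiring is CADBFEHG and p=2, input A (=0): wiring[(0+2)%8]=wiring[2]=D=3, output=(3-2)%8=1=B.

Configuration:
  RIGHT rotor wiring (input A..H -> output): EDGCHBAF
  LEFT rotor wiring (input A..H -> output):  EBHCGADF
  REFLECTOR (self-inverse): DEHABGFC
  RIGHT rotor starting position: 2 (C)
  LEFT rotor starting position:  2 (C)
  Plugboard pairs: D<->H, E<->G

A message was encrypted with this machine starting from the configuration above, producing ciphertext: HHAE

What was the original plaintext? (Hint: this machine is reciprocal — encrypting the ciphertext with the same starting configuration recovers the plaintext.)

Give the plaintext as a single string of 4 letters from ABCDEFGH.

Char 1 ('H'): step: R->3, L=2; H->plug->D->R->F->L->D->refl->A->L'->B->R'->F->plug->F
Char 2 ('H'): step: R->4, L=2; H->plug->D->R->B->L->A->refl->D->L'->F->R'->B->plug->B
Char 3 ('A'): step: R->5, L=2; A->plug->A->R->E->L->B->refl->E->L'->C->R'->H->plug->D
Char 4 ('E'): step: R->6, L=2; E->plug->G->R->B->L->A->refl->D->L'->F->R'->D->plug->H

Answer: FBDH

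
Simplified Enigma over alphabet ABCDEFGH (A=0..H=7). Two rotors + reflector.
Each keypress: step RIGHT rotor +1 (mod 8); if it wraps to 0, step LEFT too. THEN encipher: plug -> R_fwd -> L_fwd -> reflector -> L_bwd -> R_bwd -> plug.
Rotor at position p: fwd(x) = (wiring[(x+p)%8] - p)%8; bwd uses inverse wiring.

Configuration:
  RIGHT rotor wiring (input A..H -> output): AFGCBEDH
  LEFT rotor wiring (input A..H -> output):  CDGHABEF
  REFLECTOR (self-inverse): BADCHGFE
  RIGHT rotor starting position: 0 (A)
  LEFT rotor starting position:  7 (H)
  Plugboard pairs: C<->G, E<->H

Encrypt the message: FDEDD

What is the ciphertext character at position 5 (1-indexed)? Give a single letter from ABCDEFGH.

Char 1 ('F'): step: R->1, L=7; F->plug->F->R->C->L->E->refl->H->L'->D->R'->E->plug->H
Char 2 ('D'): step: R->2, L=7; D->plug->D->R->C->L->E->refl->H->L'->D->R'->H->plug->E
Char 3 ('E'): step: R->3, L=7; E->plug->H->R->D->L->H->refl->E->L'->C->R'->G->plug->C
Char 4 ('D'): step: R->4, L=7; D->plug->D->R->D->L->H->refl->E->L'->C->R'->G->plug->C
Char 5 ('D'): step: R->5, L=7; D->plug->D->R->D->L->H->refl->E->L'->C->R'->C->plug->G

G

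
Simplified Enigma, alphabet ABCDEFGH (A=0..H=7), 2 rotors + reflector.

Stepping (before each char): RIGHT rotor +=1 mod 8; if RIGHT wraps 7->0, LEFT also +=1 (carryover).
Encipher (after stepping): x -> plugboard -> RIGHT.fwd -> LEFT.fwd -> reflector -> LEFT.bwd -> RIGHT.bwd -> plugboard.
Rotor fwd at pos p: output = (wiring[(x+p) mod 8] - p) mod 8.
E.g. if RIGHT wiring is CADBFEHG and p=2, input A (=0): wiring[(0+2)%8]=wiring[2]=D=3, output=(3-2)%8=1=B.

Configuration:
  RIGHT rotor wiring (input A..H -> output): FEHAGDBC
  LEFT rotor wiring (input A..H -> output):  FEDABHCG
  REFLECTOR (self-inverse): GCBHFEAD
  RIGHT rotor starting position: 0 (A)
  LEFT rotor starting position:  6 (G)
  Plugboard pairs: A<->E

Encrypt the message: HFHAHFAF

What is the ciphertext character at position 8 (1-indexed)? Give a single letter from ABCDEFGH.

Char 1 ('H'): step: R->1, L=6; H->plug->H->R->E->L->F->refl->E->L'->A->R'->F->plug->F
Char 2 ('F'): step: R->2, L=6; F->plug->F->R->A->L->E->refl->F->L'->E->R'->C->plug->C
Char 3 ('H'): step: R->3, L=6; H->plug->H->R->E->L->F->refl->E->L'->A->R'->C->plug->C
Char 4 ('A'): step: R->4, L=6; A->plug->E->R->B->L->A->refl->G->L'->D->R'->G->plug->G
Char 5 ('H'): step: R->5, L=6; H->plug->H->R->B->L->A->refl->G->L'->D->R'->G->plug->G
Char 6 ('F'): step: R->6, L=6; F->plug->F->R->C->L->H->refl->D->L'->G->R'->D->plug->D
Char 7 ('A'): step: R->7, L=6; A->plug->E->R->B->L->A->refl->G->L'->D->R'->A->plug->E
Char 8 ('F'): step: R->0, L->7 (L advanced); F->plug->F->R->D->L->E->refl->F->L'->C->R'->H->plug->H

H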